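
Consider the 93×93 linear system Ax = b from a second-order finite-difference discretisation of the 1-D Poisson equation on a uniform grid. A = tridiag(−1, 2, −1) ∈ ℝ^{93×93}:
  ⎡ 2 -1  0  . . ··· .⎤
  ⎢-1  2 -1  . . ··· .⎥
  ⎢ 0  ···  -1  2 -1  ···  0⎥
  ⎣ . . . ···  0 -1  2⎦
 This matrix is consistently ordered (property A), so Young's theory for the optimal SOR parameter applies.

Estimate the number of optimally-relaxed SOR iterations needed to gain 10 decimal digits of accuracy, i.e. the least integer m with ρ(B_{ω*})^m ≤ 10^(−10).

With n=93, ρ(Jacobi) = cos(π/94) = 0.9994416.
√(1−ρ_J²) = |sin(π/94)| = 0.0334150
ω* = 2/(1 + 0.0334150) = 2/1.0334150 = 1.9353309.
and ρ(B_{ω*}) = 1.9353309 − 1 = 0.9353309.
Need (0.9353309)^m ≤ 10^(−10): m ≥ 10·ln10/|ln 0.9353309| = 23.0259/0.0668549 = 344.416 ⇒ m = 345.

m = 345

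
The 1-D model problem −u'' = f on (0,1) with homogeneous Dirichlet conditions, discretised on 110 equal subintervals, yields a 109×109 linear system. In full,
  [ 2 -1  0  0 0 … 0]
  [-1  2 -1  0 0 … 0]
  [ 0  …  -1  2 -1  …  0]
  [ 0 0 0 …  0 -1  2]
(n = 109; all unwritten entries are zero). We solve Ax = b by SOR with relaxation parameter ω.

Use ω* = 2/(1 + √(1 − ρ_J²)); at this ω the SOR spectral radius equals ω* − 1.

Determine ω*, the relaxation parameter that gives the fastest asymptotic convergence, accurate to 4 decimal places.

ω* = 1.9445

ρ_J = max_k |cos(kπ/110)| = cos(π/110) = 0.9996
1 − cos²(π/110) = sin²(π/110) ⇒ √(1−ρ_J²) = sin(π/110) = 0.02856.
Young: ω* = 2/(1+√(1−ρ_J²)) = 2/(1+0.02856) = 2/1.02856 = 1.9445.
[ρ_SOR] ω* − 1 = 0.9445.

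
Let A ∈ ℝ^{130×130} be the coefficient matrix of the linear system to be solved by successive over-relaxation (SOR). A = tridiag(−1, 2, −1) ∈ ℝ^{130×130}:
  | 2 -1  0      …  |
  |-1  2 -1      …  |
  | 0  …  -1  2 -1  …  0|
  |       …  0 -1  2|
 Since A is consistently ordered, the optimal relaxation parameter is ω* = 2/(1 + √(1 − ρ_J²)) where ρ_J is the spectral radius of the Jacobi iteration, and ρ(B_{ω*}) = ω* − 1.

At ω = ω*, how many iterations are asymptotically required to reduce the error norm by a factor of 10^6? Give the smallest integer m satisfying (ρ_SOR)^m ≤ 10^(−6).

B_J for the 130×130 system has eigenvalues cos(kπ/131); ρ_J = cos(π/131) = 0.9997125.
√(1−ρ_J²) = |sin(π/131)| = 0.0239793
[ω*] 2 ÷ (1 + 0.0239793) = 2 ÷ 1.0239793 = 1.9531645.
At ω = 1.9531645 every |λ(B_ω)| = ω−1, so ρ_SOR = 0.9531645.
ρ_SOR^m ≤ 10^(−6) ⇔ m ≥ 6·ln10/(−ln 0.9531645) = 13.8155/0.0479678 = 288.016; m = ⌈288.016⌉ = 289.

m = 289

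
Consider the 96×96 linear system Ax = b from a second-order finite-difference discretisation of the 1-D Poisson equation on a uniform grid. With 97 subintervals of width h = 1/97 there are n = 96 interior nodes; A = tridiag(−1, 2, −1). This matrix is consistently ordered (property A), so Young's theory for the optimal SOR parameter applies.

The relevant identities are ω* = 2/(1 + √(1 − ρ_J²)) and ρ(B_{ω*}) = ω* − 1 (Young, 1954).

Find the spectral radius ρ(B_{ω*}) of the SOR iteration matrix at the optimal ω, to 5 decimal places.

ρ_SOR = 0.93727

spectrum of D⁻¹(L+U) = {cos(kπ/97) : 1≤k≤96}; ρ_J = cos(π/97) = 0.99948.
√(1−ρ_J²) = |sin(π/97)| = 0.032382
Young: ω* = 2/(1+√(1−ρ_J²)) = 2/(1+0.032382) = 2/1.032382 = 1.93727.
ρ_SOR = ω* − 1 ≈ 0.93727.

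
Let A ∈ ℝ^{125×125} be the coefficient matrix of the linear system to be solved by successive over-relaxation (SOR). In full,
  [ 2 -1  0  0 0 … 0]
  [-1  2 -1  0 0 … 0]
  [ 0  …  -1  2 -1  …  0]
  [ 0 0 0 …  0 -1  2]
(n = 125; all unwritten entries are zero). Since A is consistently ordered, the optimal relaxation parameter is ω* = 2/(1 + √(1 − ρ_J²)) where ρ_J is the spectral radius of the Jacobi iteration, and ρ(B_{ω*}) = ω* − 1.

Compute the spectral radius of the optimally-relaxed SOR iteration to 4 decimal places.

ρ_SOR = 0.9514

spectrum of D⁻¹(L+U) = {cos(kπ/126) : 1≤k≤125}; ρ_J = cos(π/126) = 0.9997.
1 − cos²(π/126) = sin²(π/126) ⇒ √(1−ρ_J²) = sin(π/126) = 0.02493.
So ω* = 2/1.02493 = 1.9514 (Young).
ρ(B_{ω*}) = ω*−1 = 0.9514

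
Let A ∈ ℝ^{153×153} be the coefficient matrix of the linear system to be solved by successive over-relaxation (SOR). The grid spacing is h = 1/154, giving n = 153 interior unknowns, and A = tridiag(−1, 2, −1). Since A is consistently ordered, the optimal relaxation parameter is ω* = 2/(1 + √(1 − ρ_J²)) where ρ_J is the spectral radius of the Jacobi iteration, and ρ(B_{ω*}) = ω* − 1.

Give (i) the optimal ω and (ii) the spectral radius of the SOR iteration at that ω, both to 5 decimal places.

ω* = 1.96002, ρ_SOR = 0.96002

n=153: λ(B_J) = 1 − λ(A)/2 = cos(kπ/154); k=1 gives ρ_J = 0.99979.
√(1−ρ_J²) = |sin(π/154)| = 0.020399
ω* = 2/(1+0.020399) = 1.96002
ρ_SOR = ω* − 1 ≈ 0.96002.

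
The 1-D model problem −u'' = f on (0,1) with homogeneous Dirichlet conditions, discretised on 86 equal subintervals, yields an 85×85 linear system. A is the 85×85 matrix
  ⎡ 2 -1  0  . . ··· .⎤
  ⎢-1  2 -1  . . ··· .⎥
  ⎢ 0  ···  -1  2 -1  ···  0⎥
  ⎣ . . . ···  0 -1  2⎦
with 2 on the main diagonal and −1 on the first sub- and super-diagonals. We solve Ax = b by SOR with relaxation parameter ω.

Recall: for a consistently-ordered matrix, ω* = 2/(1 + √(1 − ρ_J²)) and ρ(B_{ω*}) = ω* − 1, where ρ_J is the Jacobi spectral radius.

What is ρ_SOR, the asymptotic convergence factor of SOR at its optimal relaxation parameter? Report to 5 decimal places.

ρ_J = max_k |cos(kπ/86)| = cos(π/86) = 0.99933
root = sin(π/86) = 0.036522  (since 1−cos² = sin²).
ω* = 2/(1+0.036522) = 1.92953
ρ_SOR = ω* − 1 ≈ 0.92953.

ρ_SOR = 0.92953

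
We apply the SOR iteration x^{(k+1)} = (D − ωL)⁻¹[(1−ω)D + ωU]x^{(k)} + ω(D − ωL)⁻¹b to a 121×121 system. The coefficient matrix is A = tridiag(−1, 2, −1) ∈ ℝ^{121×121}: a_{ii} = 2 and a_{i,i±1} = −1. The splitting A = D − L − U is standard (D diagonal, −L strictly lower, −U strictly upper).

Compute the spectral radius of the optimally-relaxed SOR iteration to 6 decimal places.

ρ_SOR = 0.949797

spectrum of D⁻¹(L+U) = {cos(kπ/122) : 1≤k≤121}; ρ_J = cos(π/122) = 0.999668.
1 − cos²(π/122) = sin²(π/122) ⇒ √(1−ρ_J²) = sin(π/122) = 0.0257479.
[ω*] 2 ÷ (1 + 0.0257479) = 2 ÷ 1.0257479 = 1.949797.
ρ(B_{ω*}) = ω*−1 = 0.949797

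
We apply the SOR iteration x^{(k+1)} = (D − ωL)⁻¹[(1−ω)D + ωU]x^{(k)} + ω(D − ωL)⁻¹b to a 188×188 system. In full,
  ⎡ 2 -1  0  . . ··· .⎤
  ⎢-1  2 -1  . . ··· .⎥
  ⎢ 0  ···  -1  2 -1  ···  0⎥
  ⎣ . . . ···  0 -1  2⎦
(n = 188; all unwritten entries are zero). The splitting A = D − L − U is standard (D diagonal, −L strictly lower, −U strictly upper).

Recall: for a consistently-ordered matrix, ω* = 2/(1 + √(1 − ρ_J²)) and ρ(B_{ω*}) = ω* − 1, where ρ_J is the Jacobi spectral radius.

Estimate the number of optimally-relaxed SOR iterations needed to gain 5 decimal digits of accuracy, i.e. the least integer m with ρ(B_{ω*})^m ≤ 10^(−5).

With n=188, ρ(Jacobi) = cos(π/189) = 0.9998619.
√(1−ρ_J²) simplifies to sin(π/189) = 0.0166214.
ω* = 2 / (1 + 0.0166214) = 2 / 1.0166214 ≈ 1.9673007.
ρ_SOR = ω* − 1 ≈ 0.9673007.
ρ_SOR^m ≤ 10^(−5) ⇔ m ≥ 5·ln10/(−ln 0.9673007) = 11.5129/0.0332459 = 346.295; m = ⌈346.295⌉ = 347.

m = 347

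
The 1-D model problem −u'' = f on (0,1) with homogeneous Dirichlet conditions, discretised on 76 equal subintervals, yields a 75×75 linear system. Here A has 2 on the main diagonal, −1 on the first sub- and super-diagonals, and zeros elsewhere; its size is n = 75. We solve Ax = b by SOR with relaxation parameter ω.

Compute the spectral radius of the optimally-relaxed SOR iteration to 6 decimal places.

ρ_SOR = 0.920630

B_J for the 75×75 system has eigenvalues cos(kπ/76); ρ_J = cos(π/76) = 0.999146.
√(1−ρ_J²) = |sin(π/76)| = 0.0413250
Young: ω* = 2/(1+√(1−ρ_J²)) = 2/(1+0.0413250) = 2/1.0413250 = 1.920630.
[ρ_SOR] ω* − 1 = 0.920630.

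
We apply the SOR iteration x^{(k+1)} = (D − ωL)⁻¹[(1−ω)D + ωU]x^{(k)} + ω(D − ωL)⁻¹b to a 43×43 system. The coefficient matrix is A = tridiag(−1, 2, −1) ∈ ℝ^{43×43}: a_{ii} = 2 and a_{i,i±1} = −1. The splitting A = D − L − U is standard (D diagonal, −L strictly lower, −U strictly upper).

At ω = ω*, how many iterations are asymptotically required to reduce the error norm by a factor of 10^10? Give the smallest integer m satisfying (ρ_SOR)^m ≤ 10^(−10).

m = 162

ρ_J = max_k |cos(kπ/44)| = cos(π/44) = 0.9974521
1 − cos²(π/44) = sin²(π/44) ⇒ √(1−ρ_J²) = sin(π/44) = 0.0713392.
ω* = 2/(1+0.0713392) = 1.8668224
and ρ(B_{ω*}) = 1.8668224 − 1 = 0.8668224.
Need (0.8668224)^m ≤ 10^(−10): m ≥ 10·ln10/|ln 0.8668224| = 23.0259/0.142921 = 161.109 ⇒ m = 162.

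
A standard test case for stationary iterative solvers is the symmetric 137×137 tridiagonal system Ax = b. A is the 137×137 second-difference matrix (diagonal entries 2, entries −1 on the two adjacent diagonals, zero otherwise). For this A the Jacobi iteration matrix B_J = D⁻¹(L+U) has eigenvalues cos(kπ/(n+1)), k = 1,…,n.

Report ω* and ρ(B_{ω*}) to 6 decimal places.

ω* = 1.955487, ρ_SOR = 0.955487

[ρ_J] n=137: ρ(B_J) = cos(π/(n+1)) = cos(π/138) = 0.999741.
√(1−ρ_J²) = |sin(π/138)| = 0.0227632
[ω*] 2 ÷ (1 + 0.0227632) = 2 ÷ 1.0227632 = 1.955487.
At ω = 1.955487 every |λ(B_ω)| = ω−1, so ρ_SOR = 0.955487.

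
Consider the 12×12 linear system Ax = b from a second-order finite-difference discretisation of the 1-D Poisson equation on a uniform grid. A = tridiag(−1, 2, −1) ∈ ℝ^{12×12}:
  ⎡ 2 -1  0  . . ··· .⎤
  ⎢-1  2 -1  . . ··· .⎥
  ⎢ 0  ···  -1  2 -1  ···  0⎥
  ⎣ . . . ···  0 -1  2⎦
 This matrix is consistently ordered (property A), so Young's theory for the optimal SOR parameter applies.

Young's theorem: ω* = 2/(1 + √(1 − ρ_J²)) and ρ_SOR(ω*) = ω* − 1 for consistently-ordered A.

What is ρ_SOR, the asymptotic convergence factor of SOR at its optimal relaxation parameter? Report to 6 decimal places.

ρ_SOR = 0.613794

B_J for the 12×12 system has eigenvalues cos(kπ/13); ρ_J = cos(π/13) = 0.970942.
1 − cos²(π/13) = sin²(π/13) ⇒ √(1−ρ_J²) = sin(π/13) = 0.2393157.
ω* = 2/(1+0.2393157) = 1.613794
and ρ(B_{ω*}) = 1.613794 − 1 = 0.613794.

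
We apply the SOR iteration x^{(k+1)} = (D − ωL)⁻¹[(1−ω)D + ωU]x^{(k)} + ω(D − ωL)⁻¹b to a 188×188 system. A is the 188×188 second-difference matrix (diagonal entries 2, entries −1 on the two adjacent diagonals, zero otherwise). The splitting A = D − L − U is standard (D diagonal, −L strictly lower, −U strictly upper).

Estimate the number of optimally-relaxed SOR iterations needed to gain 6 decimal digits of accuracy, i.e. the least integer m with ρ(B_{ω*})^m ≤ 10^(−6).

spectrum of D⁻¹(L+U) = {cos(kπ/189) : 1≤k≤188}; ρ_J = cos(π/189) = 0.9998619.
√(1−ρ_J²) simplifies to sin(π/189) = 0.0166214.
Young: ω* = 2/(1+√(1−ρ_J²)) = 2/(1+0.0166214) = 2/1.0166214 = 1.9673007.
At ω = 1.9673007 every |λ(B_ω)| = ω−1, so ρ_SOR = 0.9673007.
m ≥ 6·ln10 / (−ln 0.9673007) = 415.555; smallest integer m = 416.

m = 416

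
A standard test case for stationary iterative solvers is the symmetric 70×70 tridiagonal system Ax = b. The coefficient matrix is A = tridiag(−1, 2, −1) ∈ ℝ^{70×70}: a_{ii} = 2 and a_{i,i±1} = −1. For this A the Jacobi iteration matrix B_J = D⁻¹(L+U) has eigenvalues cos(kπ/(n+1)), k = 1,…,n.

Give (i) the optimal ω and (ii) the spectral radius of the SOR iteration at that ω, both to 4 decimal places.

ρ_J = max_k |cos(kπ/71)| = cos(π/71) = 0.9990
√(1−ρ_J²) simplifies to sin(π/71) = 0.04423.
ω* = 2 / (1 + 0.04423) = 2 / 1.04423 ≈ 1.9153.
and ρ(B_{ω*}) = 1.9153 − 1 = 0.9153.

ω* = 1.9153, ρ_SOR = 0.9153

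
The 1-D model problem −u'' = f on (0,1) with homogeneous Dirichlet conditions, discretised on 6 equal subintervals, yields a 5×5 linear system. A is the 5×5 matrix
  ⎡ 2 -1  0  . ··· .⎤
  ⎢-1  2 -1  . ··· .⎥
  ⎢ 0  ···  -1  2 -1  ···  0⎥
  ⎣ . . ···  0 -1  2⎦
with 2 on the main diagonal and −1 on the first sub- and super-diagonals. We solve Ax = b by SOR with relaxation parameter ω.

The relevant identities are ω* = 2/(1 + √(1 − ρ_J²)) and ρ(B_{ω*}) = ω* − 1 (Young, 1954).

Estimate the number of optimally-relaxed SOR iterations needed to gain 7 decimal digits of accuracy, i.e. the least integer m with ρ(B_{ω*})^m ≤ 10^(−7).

m = 15

[ρ_J] n=5: ρ(B_J) = cos(π/(n+1)) = cos(π/6) = 0.8660254.
√(1−ρ_J²) simplifies to sin(π/6) = 0.5000000.
Young: ω* = 2/(1+√(1−ρ_J²)) = 2/(1+0.5000000) = 2/1.5000000 = 1.3333333.
At ω = 1.3333333 every |λ(B_ω)| = ω−1, so ρ_SOR = 0.3333333.
ρ_SOR^m ≤ 10^(−7) ⇔ m ≥ 7·ln10/(−ln 0.3333333) = 16.1181/1.09861 = 14.671; m = ⌈14.671⌉ = 15.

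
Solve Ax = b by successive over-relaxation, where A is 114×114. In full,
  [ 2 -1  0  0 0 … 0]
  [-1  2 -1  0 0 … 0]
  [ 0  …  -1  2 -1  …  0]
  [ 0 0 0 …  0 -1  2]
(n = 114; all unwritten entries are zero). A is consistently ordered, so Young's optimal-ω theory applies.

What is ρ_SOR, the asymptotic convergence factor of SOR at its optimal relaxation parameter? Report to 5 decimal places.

ρ_SOR = 0.94682

[ρ_J] n=114: ρ(B_J) = cos(π/(n+1)) = cos(π/115) = 0.99963.
root = sin(π/115) = 0.027315  (since 1−cos² = sin²).
ω* = 2 / (1 + 0.027315) = 2 / 1.027315 ≈ 1.94682.
[ρ_SOR] ω* − 1 = 0.94682.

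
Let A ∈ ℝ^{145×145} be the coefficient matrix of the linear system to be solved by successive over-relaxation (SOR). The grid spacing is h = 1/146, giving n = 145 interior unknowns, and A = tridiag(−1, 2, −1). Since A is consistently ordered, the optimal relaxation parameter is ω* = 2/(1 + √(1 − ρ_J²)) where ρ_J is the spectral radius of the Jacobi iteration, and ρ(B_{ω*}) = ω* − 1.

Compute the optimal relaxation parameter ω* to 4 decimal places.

With n=145, ρ(Jacobi) = cos(π/146) = 0.9998.
√(1−ρ_J²) = |sin(π/146)| = 0.02152
ω* = 2/(1 + 0.02152) = 2/1.02152 = 1.9579.
ρ_SOR = ω* − 1 ≈ 0.9579.

ω* = 1.9579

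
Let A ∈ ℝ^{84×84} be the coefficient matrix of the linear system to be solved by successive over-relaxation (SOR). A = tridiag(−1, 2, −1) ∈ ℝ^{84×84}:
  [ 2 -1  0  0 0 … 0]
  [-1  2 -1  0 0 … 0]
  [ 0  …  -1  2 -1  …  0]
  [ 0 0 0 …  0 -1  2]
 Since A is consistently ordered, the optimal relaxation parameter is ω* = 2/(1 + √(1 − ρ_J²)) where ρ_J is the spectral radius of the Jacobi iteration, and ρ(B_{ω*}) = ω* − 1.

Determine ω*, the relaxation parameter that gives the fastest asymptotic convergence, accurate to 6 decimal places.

B_J for the 84×84 system has eigenvalues cos(kπ/85); ρ_J = cos(π/85) = 0.999317.
root = sin(π/85) = 0.0369515  (since 1−cos² = sin²).
[ω*] 2 ÷ (1 + 0.0369515) = 2 ÷ 1.0369515 = 1.928731.
and ρ(B_{ω*}) = 1.928731 − 1 = 0.928731.

ω* = 1.928731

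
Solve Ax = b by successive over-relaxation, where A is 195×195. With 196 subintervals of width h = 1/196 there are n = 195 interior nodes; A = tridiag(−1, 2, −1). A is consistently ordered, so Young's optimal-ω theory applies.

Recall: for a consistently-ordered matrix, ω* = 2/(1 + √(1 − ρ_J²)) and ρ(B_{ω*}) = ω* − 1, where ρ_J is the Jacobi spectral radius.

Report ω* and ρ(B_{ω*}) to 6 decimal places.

n=195: λ(B_J) = 1 − λ(A)/2 = cos(kπ/196); k=1 gives ρ_J = 0.999872.
root = sin(π/196) = 0.0160278  (since 1−cos² = sin²).
ω* = 2/(1 + 0.0160278) = 2/1.0160278 = 1.968450.
At ω = 1.968450 every |λ(B_ω)| = ω−1, so ρ_SOR = 0.968450.

ω* = 1.968450, ρ_SOR = 0.968450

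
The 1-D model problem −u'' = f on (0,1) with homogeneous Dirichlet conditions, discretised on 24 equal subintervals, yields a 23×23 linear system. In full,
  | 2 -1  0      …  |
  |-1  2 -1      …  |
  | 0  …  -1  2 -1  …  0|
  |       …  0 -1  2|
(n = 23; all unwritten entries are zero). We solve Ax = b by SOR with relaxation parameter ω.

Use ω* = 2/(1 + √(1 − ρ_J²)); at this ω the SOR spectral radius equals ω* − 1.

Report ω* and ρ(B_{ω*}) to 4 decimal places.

ω* = 1.7691, ρ_SOR = 0.7691

n=23: λ(B_J) = 1 − λ(A)/2 = cos(kπ/24); k=1 gives ρ_J = 0.9914.
√(1 − cos²(π/24)) = sin(π/24) ≈ 0.13053.
Then 2/(1+√(1−ρ_J²)) = 2/(1+0.13053); ω* = 2/1.13053 = 1.7691.
ρ(B_{ω*}) = ω*−1 = 0.7691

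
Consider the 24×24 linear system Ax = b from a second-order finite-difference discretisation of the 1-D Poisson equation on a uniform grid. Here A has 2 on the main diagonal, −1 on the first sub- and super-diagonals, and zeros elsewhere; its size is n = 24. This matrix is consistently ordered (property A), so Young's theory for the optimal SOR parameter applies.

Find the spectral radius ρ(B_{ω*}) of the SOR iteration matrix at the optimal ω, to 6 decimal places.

B_J for the 24×24 system has eigenvalues cos(kπ/25); ρ_J = cos(π/25) = 0.992115.
√(1−ρ_J²) simplifies to sin(π/25) = 0.1253332.
Then 2/(1+√(1−ρ_J²)) = 2/(1+0.1253332); ω* = 2/1.1253332 = 1.777251.
ρ_SOR = ω* − 1 = 1.777251 − 1 = 0.777251.

ρ_SOR = 0.777251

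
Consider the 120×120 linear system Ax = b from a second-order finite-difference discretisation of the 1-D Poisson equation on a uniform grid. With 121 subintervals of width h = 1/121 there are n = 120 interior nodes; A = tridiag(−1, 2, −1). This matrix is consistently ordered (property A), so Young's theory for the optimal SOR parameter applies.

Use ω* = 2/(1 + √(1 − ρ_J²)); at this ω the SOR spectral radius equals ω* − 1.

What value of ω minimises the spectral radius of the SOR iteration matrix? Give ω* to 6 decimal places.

spectrum of D⁻¹(L+U) = {cos(kπ/121) : 1≤k≤120}; ρ_J = cos(π/121) = 0.999663.
√(1−ρ_J²) simplifies to sin(π/121) = 0.0259607.
Then 2/(1+√(1−ρ_J²)) = 2/(1+0.0259607); ω* = 2/1.0259607 = 1.949392.
ρ_SOR = ω* − 1 = 1.949392 − 1 = 0.949392.

ω* = 1.949392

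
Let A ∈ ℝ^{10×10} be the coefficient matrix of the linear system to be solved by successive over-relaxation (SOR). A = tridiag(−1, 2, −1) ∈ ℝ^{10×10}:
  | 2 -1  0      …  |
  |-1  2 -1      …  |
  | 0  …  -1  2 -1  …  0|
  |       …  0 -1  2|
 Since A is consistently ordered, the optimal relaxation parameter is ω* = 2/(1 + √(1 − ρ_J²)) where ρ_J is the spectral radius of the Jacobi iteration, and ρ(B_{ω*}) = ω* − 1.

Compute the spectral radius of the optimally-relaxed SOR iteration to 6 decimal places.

ρ_J = max_k |cos(kπ/11)| = cos(π/11) = 0.959493
√(1−ρ_J²) simplifies to sin(π/11) = 0.2817326.
ω* = 2/(1+0.2817326) = 1.560388
ρ_SOR = ω* − 1 = 1.560388 − 1 = 0.560388.

ρ_SOR = 0.560388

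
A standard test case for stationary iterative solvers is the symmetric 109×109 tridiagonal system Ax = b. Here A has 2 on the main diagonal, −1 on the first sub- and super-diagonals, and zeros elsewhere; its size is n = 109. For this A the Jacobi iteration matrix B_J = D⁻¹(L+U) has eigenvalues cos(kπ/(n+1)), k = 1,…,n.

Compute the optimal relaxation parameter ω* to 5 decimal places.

spectrum of D⁻¹(L+U) = {cos(kπ/110) : 1≤k≤109}; ρ_J = cos(π/110) = 0.99959.
√(1−ρ_J²) = |sin(π/110)| = 0.028556
Then 2/(1+√(1−ρ_J²)) = 2/(1+0.028556); ω* = 2/1.028556 = 1.94447.
Hence ρ(B_{ω*}) = 1.94447 − 1 = 0.94447.

ω* = 1.94447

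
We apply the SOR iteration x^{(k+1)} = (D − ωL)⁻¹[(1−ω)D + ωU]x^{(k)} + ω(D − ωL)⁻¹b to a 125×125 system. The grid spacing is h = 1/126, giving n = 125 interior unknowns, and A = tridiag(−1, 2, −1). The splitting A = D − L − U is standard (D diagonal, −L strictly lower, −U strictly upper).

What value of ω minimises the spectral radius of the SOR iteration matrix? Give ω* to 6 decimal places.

spectrum of D⁻¹(L+U) = {cos(kπ/126) : 1≤k≤125}; ρ_J = cos(π/126) = 0.999689.
√(1 − cos²(π/126)) = sin(π/126) ≈ 0.0249307.
ω* = 2 / (1 + 0.0249307) = 2 / 1.0249307 ≈ 1.951351.
and ρ(B_{ω*}) = 1.951351 − 1 = 0.951351.

ω* = 1.951351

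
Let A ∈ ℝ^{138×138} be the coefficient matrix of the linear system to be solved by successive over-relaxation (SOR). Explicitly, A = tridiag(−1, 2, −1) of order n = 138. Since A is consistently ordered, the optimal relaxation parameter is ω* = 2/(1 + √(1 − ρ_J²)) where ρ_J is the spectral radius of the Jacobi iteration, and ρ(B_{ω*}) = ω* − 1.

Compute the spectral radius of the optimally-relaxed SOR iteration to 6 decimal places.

ρ_SOR = 0.955800

½·tridiag(1,0,1) at n=138: λ_k = cos(kπ/139); max |λ| at k=1 ⇒ ρ_J = cos(π/139) ≈ 0.999745.
√(1 − cos²(π/139)) = sin(π/139) ≈ 0.0225995.
ω* = 2/(1 + 0.0225995) = 2/1.0225995 = 1.955800.
At ω = 1.955800 every |λ(B_ω)| = ω−1, so ρ_SOR = 0.955800.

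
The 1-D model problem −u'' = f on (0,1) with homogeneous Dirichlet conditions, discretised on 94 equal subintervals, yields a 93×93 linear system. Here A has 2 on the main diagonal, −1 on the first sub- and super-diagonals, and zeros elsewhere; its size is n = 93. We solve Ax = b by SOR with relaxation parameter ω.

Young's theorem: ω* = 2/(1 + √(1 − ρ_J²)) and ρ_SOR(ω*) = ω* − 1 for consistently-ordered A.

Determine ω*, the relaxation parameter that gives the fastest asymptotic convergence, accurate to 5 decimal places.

ω* = 1.93533

ρ_J = max_k |cos(kπ/94)| = cos(π/94) = 0.99944
√(1−ρ_J²) simplifies to sin(π/94) = 0.033415.
ω* = 2/(1 + 0.033415) = 2/1.033415 = 1.93533.
[ρ_SOR] ω* − 1 = 0.93533.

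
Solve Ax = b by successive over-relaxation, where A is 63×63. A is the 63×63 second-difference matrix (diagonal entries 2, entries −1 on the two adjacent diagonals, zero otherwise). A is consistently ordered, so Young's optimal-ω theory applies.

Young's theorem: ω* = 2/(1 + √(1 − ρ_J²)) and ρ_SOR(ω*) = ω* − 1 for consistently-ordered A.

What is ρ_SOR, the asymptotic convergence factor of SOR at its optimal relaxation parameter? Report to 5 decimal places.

ρ_SOR = 0.90645

[ρ_J] n=63: ρ(B_J) = cos(π/(n+1)) = cos(π/64) = 0.99880.
1 − cos²(π/64) = sin²(π/64) ⇒ √(1−ρ_J²) = sin(π/64) = 0.049068.
So ω* = 2/1.049068 = 1.90645 (Young).
At ω = 1.90645 every |λ(B_ω)| = ω−1, so ρ_SOR = 0.90645.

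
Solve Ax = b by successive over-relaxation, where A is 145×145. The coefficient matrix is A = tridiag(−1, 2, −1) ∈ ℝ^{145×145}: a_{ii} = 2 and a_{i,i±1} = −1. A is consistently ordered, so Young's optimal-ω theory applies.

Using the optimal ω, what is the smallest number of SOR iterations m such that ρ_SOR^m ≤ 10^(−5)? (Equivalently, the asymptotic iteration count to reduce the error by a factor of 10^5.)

spectrum of D⁻¹(L+U) = {cos(kπ/146) : 1≤k≤145}; ρ_J = cos(π/146) = 0.9997685.
root = sin(π/146) = 0.0215161  (since 1−cos² = sin²).
ω* = 2 / (1 + 0.0215161) = 2 / 1.0215161 ≈ 1.9578742.
At ω = 1.9578742 every |λ(B_ω)| = ω−1, so ρ_SOR = 0.9578742.
(0.9578742)^m ≤ 10^{−5}  ⇒  m·ln(0.9578742) ≤ −5·ln10  ⇒  m ≥ 267.500  ⇒  m = 268

m = 268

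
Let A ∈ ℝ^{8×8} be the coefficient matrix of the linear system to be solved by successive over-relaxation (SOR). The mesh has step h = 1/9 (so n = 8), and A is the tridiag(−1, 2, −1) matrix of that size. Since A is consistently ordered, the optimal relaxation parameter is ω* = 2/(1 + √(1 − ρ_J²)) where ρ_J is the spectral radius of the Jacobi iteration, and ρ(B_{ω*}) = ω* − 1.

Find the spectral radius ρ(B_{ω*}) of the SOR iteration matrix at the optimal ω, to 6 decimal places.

With n=8, ρ(Jacobi) = cos(π/9) = 0.939693.
√(1−ρ_J²) simplifies to sin(π/9) = 0.3420201.
[ω*] 2 ÷ (1 + 0.3420201) = 2 ÷ 1.3420201 = 1.490291.
ρ_SOR = ω* − 1 = 1.490291 − 1 = 0.490291.

ρ_SOR = 0.490291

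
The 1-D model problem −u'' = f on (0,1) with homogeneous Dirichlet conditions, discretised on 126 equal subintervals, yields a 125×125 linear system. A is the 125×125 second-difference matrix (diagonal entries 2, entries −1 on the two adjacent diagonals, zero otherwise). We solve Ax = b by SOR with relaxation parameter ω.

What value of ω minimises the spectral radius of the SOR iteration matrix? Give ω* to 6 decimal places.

ω* = 1.951351

spectrum of D⁻¹(L+U) = {cos(kπ/126) : 1≤k≤125}; ρ_J = cos(π/126) = 0.999689.
root = sin(π/126) = 0.0249307  (since 1−cos² = sin²).
ω* = 2 / (1 + 0.0249307) = 2 / 1.0249307 ≈ 1.951351.
ρ_SOR = ω* − 1 = 1.951351 − 1 = 0.951351.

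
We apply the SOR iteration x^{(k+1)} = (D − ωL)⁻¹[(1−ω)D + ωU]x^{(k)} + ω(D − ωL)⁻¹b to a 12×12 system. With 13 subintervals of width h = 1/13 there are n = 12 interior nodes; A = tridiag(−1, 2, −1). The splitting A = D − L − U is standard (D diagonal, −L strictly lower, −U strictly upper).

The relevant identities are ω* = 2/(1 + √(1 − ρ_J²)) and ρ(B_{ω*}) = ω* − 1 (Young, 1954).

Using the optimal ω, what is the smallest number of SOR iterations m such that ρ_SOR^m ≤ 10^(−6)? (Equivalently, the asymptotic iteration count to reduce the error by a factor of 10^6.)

m = 29

B_J for the 12×12 system has eigenvalues cos(kπ/13); ρ_J = cos(π/13) = 0.9709418.
√(1 − cos²(π/13)) = sin(π/13) ≈ 0.2393157.
ω* = 2 / (1 + 0.2393157) = 2 / 1.2393157 ≈ 1.6137938.
ρ_SOR = ω* − 1 ≈ 0.6137938.
ρ_SOR^m ≤ 10^(−6) ⇔ m ≥ 6·ln10/(−ln 0.6137938) = 13.8155/0.488096 = 28.305; m = ⌈28.305⌉ = 29.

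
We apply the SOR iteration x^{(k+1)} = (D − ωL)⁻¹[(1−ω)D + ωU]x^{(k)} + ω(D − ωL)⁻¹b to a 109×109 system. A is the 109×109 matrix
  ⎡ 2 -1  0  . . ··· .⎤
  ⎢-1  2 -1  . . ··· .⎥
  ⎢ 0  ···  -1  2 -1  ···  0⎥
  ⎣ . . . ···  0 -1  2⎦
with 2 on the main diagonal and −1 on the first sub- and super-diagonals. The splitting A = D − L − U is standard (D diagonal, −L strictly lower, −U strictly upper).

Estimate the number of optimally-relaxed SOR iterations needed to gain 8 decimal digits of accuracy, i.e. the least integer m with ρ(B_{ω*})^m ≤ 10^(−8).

n=109: λ(B_J) = 1 − λ(A)/2 = cos(kπ/110); k=1 gives ρ_J = 0.9995922.
√(1−ρ_J²) = |sin(π/110)| = 0.0285561
Then 2/(1+√(1−ρ_J²)) = 2/(1+0.0285561); ω* = 2/1.0285561 = 1.9444734.
ρ(B_{ω*}) = ω*−1 = 0.9444734
(0.9444734)^m ≤ 10^{−8}  ⇒  m·ln(0.9444734) ≤ −8·ln10  ⇒  m ≥ 322.447  ⇒  m = 323

m = 323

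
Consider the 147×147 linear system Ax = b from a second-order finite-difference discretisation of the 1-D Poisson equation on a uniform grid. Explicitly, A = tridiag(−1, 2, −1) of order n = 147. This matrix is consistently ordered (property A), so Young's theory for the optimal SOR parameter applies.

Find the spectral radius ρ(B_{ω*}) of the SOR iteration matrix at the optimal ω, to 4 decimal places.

spectrum of D⁻¹(L+U) = {cos(kπ/148) : 1≤k≤147}; ρ_J = cos(π/148) = 0.9998.
1 − cos²(π/148) = sin²(π/148) ⇒ √(1−ρ_J²) = sin(π/148) = 0.02123.
[ω*] 2 ÷ (1 + 0.02123) = 2 ÷ 1.02123 = 1.9584.
and ρ(B_{ω*}) = 1.9584 − 1 = 0.9584.

ρ_SOR = 0.9584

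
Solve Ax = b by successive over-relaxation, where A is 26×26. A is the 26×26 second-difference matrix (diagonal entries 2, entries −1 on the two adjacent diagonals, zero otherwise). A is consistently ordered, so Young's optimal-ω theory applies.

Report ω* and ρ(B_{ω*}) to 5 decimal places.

ω* = 1.79197, ρ_SOR = 0.79197

n=26: λ(B_J) = 1 − λ(A)/2 = cos(kπ/27); k=1 gives ρ_J = 0.99324.
√(1 − cos²(π/27)) = sin(π/27) ≈ 0.116093.
ω* = 2 / (1 + 0.116093) = 2 / 1.116093 ≈ 1.79197.
At ω = 1.79197 every |λ(B_ω)| = ω−1, so ρ_SOR = 0.79197.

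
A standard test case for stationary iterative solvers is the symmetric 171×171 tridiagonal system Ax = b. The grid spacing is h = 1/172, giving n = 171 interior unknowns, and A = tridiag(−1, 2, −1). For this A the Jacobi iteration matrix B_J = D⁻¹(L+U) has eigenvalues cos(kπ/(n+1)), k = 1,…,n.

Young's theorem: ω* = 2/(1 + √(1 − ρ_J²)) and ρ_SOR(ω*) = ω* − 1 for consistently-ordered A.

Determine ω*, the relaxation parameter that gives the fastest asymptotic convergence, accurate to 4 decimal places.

ω* = 1.9641

½·tridiag(1,0,1) at n=171: λ_k = cos(kπ/172); max |λ| at k=1 ⇒ ρ_J = cos(π/172) ≈ 0.9998.
1 − cos²(π/172) = sin²(π/172) ⇒ √(1−ρ_J²) = sin(π/172) = 0.01826.
ω* = 2/(1+0.01826) = 1.9641
and ρ(B_{ω*}) = 1.9641 − 1 = 0.9641.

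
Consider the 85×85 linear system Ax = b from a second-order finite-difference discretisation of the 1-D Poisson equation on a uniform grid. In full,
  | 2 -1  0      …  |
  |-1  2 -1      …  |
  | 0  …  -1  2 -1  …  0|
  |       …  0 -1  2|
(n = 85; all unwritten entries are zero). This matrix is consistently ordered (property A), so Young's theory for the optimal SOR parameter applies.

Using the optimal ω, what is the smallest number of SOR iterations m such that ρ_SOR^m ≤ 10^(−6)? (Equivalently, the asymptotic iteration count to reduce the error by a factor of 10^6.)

n=85: λ(B_J) = 1 − λ(A)/2 = cos(kπ/86); k=1 gives ρ_J = 0.9993328.
√(1−ρ_J²) = |sin(π/86)| = 0.0365220
ω* = 2/(1 + 0.0365220) = 2/1.0365220 = 1.9295297.
At ω = 1.9295297 every |λ(B_ω)| = ω−1, so ρ_SOR = 0.9295297.
ρ_SOR^m ≤ 10^(−6) ⇔ m ≥ 6·ln10/(−ln 0.9295297) = 13.8155/0.0730765 = 189.055; m = ⌈189.055⌉ = 190.

m = 190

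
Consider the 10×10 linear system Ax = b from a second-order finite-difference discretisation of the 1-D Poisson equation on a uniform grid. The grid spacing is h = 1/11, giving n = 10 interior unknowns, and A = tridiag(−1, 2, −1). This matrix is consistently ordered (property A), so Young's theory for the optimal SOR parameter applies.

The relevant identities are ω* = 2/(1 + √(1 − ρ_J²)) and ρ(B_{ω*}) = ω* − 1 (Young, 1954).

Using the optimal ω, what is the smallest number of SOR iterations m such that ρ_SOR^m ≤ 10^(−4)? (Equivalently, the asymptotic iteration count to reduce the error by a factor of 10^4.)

m = 16

n=10: λ(B_J) = 1 − λ(A)/2 = cos(kπ/11); k=1 gives ρ_J = 0.9594930.
√(1−ρ_J²) = |sin(π/11)| = 0.2817326
Then 2/(1+√(1−ρ_J²)) = 2/(1+0.2817326); ω* = 2/1.2817326 = 1.5603879.
ρ_SOR = ω* − 1 ≈ 0.5603879.
For 4 digits: m = 4·ln10 / (−ln 0.5603879) = 9.21034/0.579126 = 15.904; round up → m = 16.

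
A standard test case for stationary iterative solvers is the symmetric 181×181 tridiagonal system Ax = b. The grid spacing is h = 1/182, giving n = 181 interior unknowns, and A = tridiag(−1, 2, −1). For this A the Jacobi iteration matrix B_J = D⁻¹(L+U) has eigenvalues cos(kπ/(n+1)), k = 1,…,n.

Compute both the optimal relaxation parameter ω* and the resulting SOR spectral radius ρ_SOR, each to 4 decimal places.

½·tridiag(1,0,1) at n=181: λ_k = cos(kπ/182); max |λ| at k=1 ⇒ ρ_J = cos(π/182) ≈ 0.9999.
√(1−ρ_J²) simplifies to sin(π/182) = 0.01726.
ω* = 2/(1+0.01726) = 1.9661
At ω = 1.9661 every |λ(B_ω)| = ω−1, so ρ_SOR = 0.9661.

ω* = 1.9661, ρ_SOR = 0.9661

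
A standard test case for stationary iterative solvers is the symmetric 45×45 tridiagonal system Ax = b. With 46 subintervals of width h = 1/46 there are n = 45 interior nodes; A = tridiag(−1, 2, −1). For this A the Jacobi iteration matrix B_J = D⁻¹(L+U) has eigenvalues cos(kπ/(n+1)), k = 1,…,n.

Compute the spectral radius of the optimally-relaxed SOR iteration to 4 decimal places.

ρ_SOR = 0.8722

ρ_J = max_k |cos(kπ/46)| = cos(π/46) = 0.9977
1 − cos²(π/46) = sin²(π/46) ⇒ √(1−ρ_J²) = sin(π/46) = 0.06824.
[ω*] 2 ÷ (1 + 0.06824) = 2 ÷ 1.06824 = 1.8722.
[ρ_SOR] ω* − 1 = 0.8722.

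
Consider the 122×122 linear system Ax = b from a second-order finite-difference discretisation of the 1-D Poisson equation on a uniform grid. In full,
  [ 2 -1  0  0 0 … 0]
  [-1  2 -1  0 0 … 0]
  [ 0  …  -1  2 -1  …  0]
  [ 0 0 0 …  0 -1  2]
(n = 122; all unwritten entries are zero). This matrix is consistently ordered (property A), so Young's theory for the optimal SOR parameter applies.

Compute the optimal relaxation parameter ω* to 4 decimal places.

ω* = 1.9502

n=122: λ(B_J) = 1 − λ(A)/2 = cos(kπ/123); k=1 gives ρ_J = 0.9997.
root = sin(π/123) = 0.02554  (since 1−cos² = sin²).
ω* = 2/(1+0.02554) = 1.9502
Hence ρ(B_{ω*}) = 1.9502 − 1 = 0.9502.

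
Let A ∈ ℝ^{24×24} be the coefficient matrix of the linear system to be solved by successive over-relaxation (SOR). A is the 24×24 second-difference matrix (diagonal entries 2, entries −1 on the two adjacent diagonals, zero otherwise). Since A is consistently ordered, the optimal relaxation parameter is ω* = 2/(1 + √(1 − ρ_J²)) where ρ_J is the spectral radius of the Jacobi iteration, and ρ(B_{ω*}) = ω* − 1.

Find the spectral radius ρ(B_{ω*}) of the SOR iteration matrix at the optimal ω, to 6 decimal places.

B_J for the 24×24 system has eigenvalues cos(kπ/25); ρ_J = cos(π/25) = 0.992115.
√(1 − cos²(π/25)) = sin(π/25) ≈ 0.1253332.
Then 2/(1+√(1−ρ_J²)) = 2/(1+0.1253332); ω* = 2/1.1253332 = 1.777251.
ρ_SOR = ω* − 1 = 1.777251 − 1 = 0.777251.

ρ_SOR = 0.777251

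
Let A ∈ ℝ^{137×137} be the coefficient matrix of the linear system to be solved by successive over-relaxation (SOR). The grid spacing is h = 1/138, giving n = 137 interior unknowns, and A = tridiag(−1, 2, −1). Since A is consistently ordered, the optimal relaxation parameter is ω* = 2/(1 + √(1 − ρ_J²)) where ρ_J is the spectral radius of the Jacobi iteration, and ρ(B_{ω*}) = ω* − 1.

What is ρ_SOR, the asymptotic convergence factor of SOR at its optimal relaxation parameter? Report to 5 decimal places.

ρ_SOR = 0.95549

B_J for the 137×137 system has eigenvalues cos(kπ/138); ρ_J = cos(π/138) = 0.99974.
√(1 − cos²(π/138)) = sin(π/138) ≈ 0.022763.
Then 2/(1+√(1−ρ_J²)) = 2/(1+0.022763); ω* = 2/1.022763 = 1.95549.
[ρ_SOR] ω* − 1 = 0.95549.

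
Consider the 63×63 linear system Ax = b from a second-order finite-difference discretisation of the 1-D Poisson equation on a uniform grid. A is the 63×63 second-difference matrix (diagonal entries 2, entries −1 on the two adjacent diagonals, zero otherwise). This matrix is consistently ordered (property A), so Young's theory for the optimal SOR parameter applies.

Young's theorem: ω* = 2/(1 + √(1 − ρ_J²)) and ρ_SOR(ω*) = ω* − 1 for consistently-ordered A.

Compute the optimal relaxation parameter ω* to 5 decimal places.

[ρ_J] n=63: ρ(B_J) = cos(π/(n+1)) = cos(π/64) = 0.99880.
√(1 − cos²(π/64)) = sin(π/64) ≈ 0.049068.
ω* = 2 / (1 + 0.049068) = 2 / 1.049068 ≈ 1.90645.
Hence ρ(B_{ω*}) = 1.90645 − 1 = 0.90645.

ω* = 1.90645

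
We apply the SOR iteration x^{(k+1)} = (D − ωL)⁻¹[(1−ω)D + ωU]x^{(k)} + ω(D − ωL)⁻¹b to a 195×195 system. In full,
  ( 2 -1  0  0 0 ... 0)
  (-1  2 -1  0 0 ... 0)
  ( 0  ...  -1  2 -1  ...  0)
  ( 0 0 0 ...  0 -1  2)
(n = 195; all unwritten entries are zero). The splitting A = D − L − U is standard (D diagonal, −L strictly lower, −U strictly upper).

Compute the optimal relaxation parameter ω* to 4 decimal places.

ω* = 1.9684

[ρ_J] n=195: ρ(B_J) = cos(π/(n+1)) = cos(π/196) = 0.9999.
√(1−ρ_J²) = |sin(π/196)| = 0.01603
So ω* = 2/1.01603 = 1.9684 (Young).
and ρ(B_{ω*}) = 1.9684 − 1 = 0.9684.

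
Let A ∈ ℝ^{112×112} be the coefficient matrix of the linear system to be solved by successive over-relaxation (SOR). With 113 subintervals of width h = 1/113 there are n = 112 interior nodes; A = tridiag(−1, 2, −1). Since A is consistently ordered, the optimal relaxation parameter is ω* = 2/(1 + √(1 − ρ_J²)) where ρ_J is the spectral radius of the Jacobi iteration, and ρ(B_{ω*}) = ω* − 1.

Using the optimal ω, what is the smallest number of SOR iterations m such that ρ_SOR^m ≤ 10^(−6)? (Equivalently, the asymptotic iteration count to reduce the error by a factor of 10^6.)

m = 249

spectrum of D⁻¹(L+U) = {cos(kπ/113) : 1≤k≤112}; ρ_J = cos(π/113) = 0.9996136.
√(1−ρ_J²) simplifies to sin(π/113) = 0.0277981.
[ω*] 2 ÷ (1 + 0.0277981) = 2 ÷ 1.0277981 = 1.9459075.
and ρ(B_{ω*}) = 1.9459075 − 1 = 0.9459075.
For 6 digits: m = 6·ln10 / (−ln 0.9459075) = 13.8155/0.0556105 = 248.433; round up → m = 249.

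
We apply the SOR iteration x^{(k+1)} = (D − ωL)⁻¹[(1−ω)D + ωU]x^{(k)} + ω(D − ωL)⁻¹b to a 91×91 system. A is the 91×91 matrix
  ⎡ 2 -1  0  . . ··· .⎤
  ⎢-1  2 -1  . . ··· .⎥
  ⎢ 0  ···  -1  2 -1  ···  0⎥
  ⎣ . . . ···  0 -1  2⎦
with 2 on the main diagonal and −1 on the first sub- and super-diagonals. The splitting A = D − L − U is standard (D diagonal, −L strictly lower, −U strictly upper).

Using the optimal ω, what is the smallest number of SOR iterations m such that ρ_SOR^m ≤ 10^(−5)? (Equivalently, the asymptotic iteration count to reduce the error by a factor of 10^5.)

m = 169

½·tridiag(1,0,1) at n=91: λ_k = cos(kπ/92); max |λ| at k=1 ⇒ ρ_J = cos(π/92) ≈ 0.9994170.
√(1−ρ_J²) = |sin(π/92)| = 0.0341411
Then 2/(1+√(1−ρ_J²)) = 2/(1+0.0341411); ω* = 2/1.0341411 = 1.9339721.
and ρ(B_{ω*}) = 1.9339721 − 1 = 0.9339721.
5·ln10 = 11.5129; −ln(0.9339721) = 0.0683087; m = ⌈11.5129/0.0683087⌉ = ⌈168.542⌉ = 169.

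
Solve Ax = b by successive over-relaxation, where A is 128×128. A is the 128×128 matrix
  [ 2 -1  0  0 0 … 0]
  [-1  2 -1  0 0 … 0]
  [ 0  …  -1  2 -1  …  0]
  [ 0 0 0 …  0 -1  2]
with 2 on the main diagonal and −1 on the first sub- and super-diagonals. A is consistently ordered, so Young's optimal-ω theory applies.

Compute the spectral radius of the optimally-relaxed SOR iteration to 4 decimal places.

ρ_SOR = 0.9525

spectrum of D⁻¹(L+U) = {cos(kπ/129) : 1≤k≤128}; ρ_J = cos(π/129) = 0.9997.
1 − cos²(π/129) = sin²(π/129) ⇒ √(1−ρ_J²) = sin(π/129) = 0.02435.
Young: ω* = 2/(1+√(1−ρ_J²)) = 2/(1+0.02435) = 2/1.02435 = 1.9525.
At ω = 1.9525 every |λ(B_ω)| = ω−1, so ρ_SOR = 0.9525.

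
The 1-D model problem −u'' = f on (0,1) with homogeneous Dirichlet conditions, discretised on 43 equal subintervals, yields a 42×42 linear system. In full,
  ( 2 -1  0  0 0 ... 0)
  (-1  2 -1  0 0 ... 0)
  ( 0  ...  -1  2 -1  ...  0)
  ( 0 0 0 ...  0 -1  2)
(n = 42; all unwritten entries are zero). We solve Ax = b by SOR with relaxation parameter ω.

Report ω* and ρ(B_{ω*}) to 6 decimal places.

ω* = 1.863941, ρ_SOR = 0.863941

n=42: λ(B_J) = 1 − λ(A)/2 = cos(kπ/43); k=1 gives ρ_J = 0.997332.
1 − cos²(π/43) = sin²(π/43) ⇒ √(1−ρ_J²) = sin(π/43) = 0.0729953.
ω* = 2 / (1 + 0.0729953) = 2 / 1.0729953 ≈ 1.863941.
and ρ(B_{ω*}) = 1.863941 − 1 = 0.863941.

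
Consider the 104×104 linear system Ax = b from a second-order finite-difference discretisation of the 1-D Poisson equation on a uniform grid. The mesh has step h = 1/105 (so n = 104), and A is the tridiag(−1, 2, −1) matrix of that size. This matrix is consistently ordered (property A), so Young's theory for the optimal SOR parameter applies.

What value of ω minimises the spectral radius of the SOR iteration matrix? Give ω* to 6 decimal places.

½·tridiag(1,0,1) at n=104: λ_k = cos(kπ/105); max |λ| at k=1 ⇒ ρ_J = cos(π/105) ≈ 0.999552.
√(1−ρ_J²) = |sin(π/105)| = 0.0299155
So ω* = 2/1.0299155 = 1.941907 (Young).
Hence ρ(B_{ω*}) = 1.941907 − 1 = 0.941907.

ω* = 1.941907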